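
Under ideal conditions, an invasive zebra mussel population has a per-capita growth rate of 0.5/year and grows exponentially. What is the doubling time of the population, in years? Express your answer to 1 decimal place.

Doubling time t_d = ln(2)/r = 0.6931/0.5 = 1.3863.

1.4 years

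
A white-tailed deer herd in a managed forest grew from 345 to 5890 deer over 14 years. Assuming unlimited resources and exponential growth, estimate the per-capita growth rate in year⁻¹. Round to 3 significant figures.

0.203 per year

From N(t) = N₀·e^(rt): e^(r·14) = 5890/345 = 17.072.
r·14 = ln(17.072) = 2.8375, so r = 2.8375/14 = 0.20268.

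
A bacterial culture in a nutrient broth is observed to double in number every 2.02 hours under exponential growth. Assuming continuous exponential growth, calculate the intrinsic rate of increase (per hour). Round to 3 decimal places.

0.343 per hour

r = ln(2)/t_d = 0.6931/2.02 = 0.34314.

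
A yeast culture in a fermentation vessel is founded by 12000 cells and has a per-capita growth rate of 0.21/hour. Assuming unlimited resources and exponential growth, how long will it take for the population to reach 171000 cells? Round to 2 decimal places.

12.65 hours

Set N₀·e^(rt) = 171000: e^(0.21·t) = 171000/12000 = 14.25.
0.21·t = ln(14.25) = 2.6568, so t = 2.6568/0.21 = 12.651.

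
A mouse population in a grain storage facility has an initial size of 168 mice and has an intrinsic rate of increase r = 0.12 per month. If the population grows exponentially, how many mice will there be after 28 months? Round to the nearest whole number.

N(t) = N₀·e^(rt) = 168 × e^(0.12×28) = 168 × e^3.36.
e^3.36 ≈ 28.789, so N ≈ 168 × 28.789 = 4836.58.

4837 mice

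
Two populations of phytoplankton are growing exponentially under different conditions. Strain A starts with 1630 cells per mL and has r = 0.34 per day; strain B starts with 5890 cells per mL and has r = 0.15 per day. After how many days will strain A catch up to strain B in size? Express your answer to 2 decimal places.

6.76 days

Set 1630·e^(0.34t) = 5890·e^(0.15t).
e^((0.34 − 0.15)t) = 5890/1630 → e^(0.19·t) = 3.6135.
0.19·t = ln(3.6135) = 1.2847, so t = 1.2847/0.19 = 6.7615.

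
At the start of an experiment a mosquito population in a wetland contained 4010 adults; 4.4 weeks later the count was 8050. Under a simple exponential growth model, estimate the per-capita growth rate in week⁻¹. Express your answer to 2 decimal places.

0.16 per week

From N(t) = N₀·e^(rt): e^(r·4.4) = 8050/4010 = 2.0075.
r·4.4 = ln(2.0075) = 0.69688, so r = 0.69688/4.4 = 0.15838.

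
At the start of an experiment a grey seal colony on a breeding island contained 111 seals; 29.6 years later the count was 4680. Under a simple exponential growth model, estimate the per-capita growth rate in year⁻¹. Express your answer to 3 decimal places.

0.126 per year

From N(t) = N₀·e^(rt): e^(r·29.6) = 4680/111 = 42.162.
r·29.6 = ln(42.162) = 3.7415, so r = 3.7415/29.6 = 0.1264.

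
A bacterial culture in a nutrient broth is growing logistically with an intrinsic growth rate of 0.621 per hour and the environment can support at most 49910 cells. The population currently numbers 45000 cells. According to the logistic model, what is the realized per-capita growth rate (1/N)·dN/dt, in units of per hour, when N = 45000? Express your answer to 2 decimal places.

0.06 per hour

(1/N)·dN/dt = r(1 − N/K) = 0.621 × (1 − 45000/49910).
= 0.621 × 0.098377 = 0.061092.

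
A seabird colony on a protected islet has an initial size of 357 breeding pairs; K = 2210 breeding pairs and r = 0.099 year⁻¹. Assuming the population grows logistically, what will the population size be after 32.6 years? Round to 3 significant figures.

A = (K − N₀)/N₀ = (2210 − 357)/357 = 5.1905.
N(t) = K/(1 + A·e^(−rt)) = 2210/(1 + 5.1905×e^(−0.099×32.6)).
e^(−3.227) = 0.03966; denominator = 1 + 5.1905×0.03966 = 1.2059.
N = 2210/1.2059 = 1832.72.

1830 breeding pairs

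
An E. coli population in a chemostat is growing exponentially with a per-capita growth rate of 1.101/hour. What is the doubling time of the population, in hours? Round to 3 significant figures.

Doubling time t_d = ln(2)/r = 0.6931/1.101 = 0.62956.

0.630 hours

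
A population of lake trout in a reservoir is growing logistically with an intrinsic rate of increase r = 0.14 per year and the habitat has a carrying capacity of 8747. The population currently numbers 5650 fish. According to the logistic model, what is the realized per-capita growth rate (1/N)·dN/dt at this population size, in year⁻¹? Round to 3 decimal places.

(1/N)·dN/dt = r(1 − N/K) = 0.14 × (1 − 5650/8747).
= 0.14 × 0.35406 = 0.049569.

0.050 per year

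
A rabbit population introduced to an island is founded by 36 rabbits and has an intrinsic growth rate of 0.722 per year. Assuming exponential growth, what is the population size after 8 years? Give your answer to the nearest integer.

11609 rabbits

N(t) = N₀·e^(rt) = 36 × e^(0.722×8) = 36 × e^5.776.
e^5.776 ≈ 322.47, so N ≈ 36 × 322.47 = 11608.8.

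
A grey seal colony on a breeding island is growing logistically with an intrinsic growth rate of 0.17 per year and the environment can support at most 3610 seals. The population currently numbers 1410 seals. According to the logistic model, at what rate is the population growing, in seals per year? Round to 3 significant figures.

dN/dt = rN(1 − N/K) = 0.17 × 1410 × (1 − 1410/3610).
1 − 1410/3610 = 0.60942; dN/dt = 0.17 × 1410 × 0.60942 = 146.08.

146 seals per year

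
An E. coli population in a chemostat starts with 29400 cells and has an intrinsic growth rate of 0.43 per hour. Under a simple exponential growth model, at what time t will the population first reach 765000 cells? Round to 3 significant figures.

Set N₀·e^(rt) = 765000: e^(0.43·t) = 765000/29400 = 26.02.
0.43·t = ln(26.02) = 3.2589, so t = 3.2589/0.43 = 7.5788.

7.58 hours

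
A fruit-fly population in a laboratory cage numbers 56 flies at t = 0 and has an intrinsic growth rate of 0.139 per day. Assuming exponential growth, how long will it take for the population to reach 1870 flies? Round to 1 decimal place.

25.2 days

Set N₀·e^(rt) = 1870: e^(0.139·t) = 1870/56 = 33.393.
0.139·t = ln(33.393) = 3.5083, so t = 3.5083/0.139 = 25.24.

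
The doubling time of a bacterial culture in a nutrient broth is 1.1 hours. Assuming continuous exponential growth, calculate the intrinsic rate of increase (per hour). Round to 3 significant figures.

r = ln(2)/t_d = 0.6931/1.1 = 0.63013.

0.630 per hour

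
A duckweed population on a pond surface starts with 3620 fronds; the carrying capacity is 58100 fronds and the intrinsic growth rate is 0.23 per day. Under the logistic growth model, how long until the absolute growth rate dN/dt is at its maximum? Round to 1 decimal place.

11.8 days

Logistic growth is fastest at N = K/2 = 29050.
A = (K − N₀)/N₀ = 15.05. Set K/(1 + A·e^(−rt)) = K/2 → A·e^(−rt) = 1.
e^(−0.23t) = 1/15.05 = 0.0664464, so t = ln(15.05)/0.23 = 2.7114/0.23 = 11.789.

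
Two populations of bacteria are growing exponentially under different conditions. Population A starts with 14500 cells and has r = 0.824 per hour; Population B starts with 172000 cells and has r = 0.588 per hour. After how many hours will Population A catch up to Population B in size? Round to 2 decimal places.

Set 14500·e^(0.824t) = 172000·e^(0.588t).
e^((0.824 − 0.588)t) = 172000/14500 → e^(0.236·t) = 11.862.
0.236·t = ln(11.862) = 2.4733, so t = 2.4733/0.236 = 10.48.

10.48 hours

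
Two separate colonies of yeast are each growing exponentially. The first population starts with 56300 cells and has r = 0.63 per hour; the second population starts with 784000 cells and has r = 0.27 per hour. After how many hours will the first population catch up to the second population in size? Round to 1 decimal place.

7.3 hours

Set 56300·e^(0.63t) = 784000·e^(0.27t).
e^((0.63 − 0.27)t) = 784000/56300 → e^(0.36·t) = 13.925.
0.36·t = ln(13.925) = 2.6337, so t = 2.6337/0.36 = 7.3159.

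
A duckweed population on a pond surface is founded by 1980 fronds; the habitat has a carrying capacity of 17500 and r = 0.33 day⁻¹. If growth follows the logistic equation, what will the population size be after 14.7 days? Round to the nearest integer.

16489 fronds

A = (K − N₀)/N₀ = (17500 − 1980)/1980 = 7.8384.
N(t) = K/(1 + A·e^(−rt)) = 17500/(1 + 7.8384×e^(−0.33×14.7)).
e^(−4.851) = 0.0078206; denominator = 1 + 7.8384×0.0078206 = 1.0613.
N = 17500/1.0613 = 16489.2.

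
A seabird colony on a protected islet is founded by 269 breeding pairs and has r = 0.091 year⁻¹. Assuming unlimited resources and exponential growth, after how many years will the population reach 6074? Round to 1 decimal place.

Set N₀·e^(rt) = 6074: e^(0.091·t) = 6074/269 = 22.58.
0.091·t = ln(22.58) = 3.1171, so t = 3.1171/0.091 = 34.253.

34.3 years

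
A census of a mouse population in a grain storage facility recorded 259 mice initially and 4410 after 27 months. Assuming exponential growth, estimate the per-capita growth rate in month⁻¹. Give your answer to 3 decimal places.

From N(t) = N₀·e^(rt): e^(r·27) = 4410/259 = 17.027.
r·27 = ln(17.027) = 2.8348, so r = 2.8348/27 = 0.10499.

0.105 per month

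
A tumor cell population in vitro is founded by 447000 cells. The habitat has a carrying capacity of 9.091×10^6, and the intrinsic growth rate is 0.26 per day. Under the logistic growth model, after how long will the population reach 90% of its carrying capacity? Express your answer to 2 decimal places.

A = (K − N₀)/N₀ = (9.091×10^6 − 447000)/447000 = 19.338.
Solve 9.091×10^6/(1 + 19.338·e^(−0.26t)) = 8.1819×10^6: 1 + 19.338·e^(−0.26t) = 1.1111, so e^(−0.26t) = 0.0057458.
−0.26·t = ln(0.0057458) = -5.1593, so t = 5.1593/0.26 = 19.843.

19.84 days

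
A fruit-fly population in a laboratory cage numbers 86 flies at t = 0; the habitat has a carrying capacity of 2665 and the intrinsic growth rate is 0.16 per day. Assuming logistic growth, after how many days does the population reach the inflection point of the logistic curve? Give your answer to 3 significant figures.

Logistic growth is fastest at N = K/2 = 1332.5.
A = (K − N₀)/N₀ = 29.988. Set K/(1 + A·e^(−rt)) = K/2 → A·e^(−rt) = 1.
e^(−0.16t) = 1/29.988 = 0.0333463, so t = ln(29.988)/0.16 = 3.4008/0.16 = 21.255.

21.3 days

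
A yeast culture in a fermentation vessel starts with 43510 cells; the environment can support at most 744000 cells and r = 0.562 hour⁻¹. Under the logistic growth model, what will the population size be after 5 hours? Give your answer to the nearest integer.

377805 cells

A = (K − N₀)/N₀ = (744000 − 43510)/43510 = 16.1.
N(t) = K/(1 + A·e^(−rt)) = 744000/(1 + 16.1×e^(−0.562×5)).
e^(−2.81) = 0.060205; denominator = 1 + 16.1×0.060205 = 1.9693.
N = 744000/1.9693 = 377805.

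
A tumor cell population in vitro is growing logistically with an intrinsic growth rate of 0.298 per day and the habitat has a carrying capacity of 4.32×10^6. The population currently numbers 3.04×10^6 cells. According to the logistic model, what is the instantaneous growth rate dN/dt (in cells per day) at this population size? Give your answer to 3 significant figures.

268000 cells per day

dN/dt = rN(1 − N/K) = 0.298 × 3.04×10^6 × (1 − 3.04×10^6/4.32×10^6).
1 − 3.04×10^6/4.32×10^6 = 0.2963; dN/dt = 0.298 × 3.04×10^6 × 0.2963 = 2.68421×10^5.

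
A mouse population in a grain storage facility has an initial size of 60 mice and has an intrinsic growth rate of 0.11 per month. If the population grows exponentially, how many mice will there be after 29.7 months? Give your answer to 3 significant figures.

1570 mice

N(t) = N₀·e^(rt) = 60 × e^(0.11×29.7) = 60 × e^3.267.
e^3.267 ≈ 26.233, so N ≈ 60 × 26.233 = 1573.95.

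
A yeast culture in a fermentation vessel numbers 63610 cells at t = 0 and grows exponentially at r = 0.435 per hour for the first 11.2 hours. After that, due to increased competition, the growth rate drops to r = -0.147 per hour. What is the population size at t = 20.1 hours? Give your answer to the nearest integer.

2245022 cells

Phase 1: N(11.2) = 63610·e^(0.435×11.2) = 63610·e^4.872 = 8.30631×10^6.
Phase 2 runs for 20.1 − 11.2 = 8.9 hours at r = -0.147.
N(20.1) = 8.30631×10^6·e^(-0.147×8.9) = 8.30631×10^6·e^-1.308 = 2.245022×10^6.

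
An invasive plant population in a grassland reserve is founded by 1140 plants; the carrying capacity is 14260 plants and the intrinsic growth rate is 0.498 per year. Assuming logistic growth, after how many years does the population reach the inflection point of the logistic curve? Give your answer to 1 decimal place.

Logistic growth is fastest at N = K/2 = 7130.
A = (K − N₀)/N₀ = 11.509. Set K/(1 + A·e^(−rt)) = K/2 → A·e^(−rt) = 1.
e^(−0.498t) = 1/11.509 = 0.0868902, so t = ln(11.509)/0.498 = 2.4431/0.498 = 4.9058.

4.9 years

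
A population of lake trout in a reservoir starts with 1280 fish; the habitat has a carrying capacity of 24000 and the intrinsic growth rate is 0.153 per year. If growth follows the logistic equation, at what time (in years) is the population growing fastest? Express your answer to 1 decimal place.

18.8 years

Logistic growth is fastest at N = K/2 = 12000.
A = (K − N₀)/N₀ = 17.75. Set K/(1 + A·e^(−rt)) = K/2 → A·e^(−rt) = 1.
e^(−0.153t) = 1/17.75 = 0.056338, so t = ln(17.75)/0.153 = 2.8764/0.153 = 18.8.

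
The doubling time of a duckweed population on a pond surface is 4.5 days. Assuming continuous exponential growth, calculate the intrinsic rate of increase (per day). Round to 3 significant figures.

r = ln(2)/t_d = 0.6931/4.5 = 0.15403.

0.154 per day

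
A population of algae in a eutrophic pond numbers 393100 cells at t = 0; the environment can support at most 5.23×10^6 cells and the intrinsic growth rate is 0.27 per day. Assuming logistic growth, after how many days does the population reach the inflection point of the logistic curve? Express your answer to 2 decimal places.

Logistic growth is fastest at N = K/2 = 2.615×10^6.
A = (K − N₀)/N₀ = 12.305. Set K/(1 + A·e^(−rt)) = K/2 → A·e^(−rt) = 1.
e^(−0.27t) = 1/12.305 = 0.0812711, so t = ln(12.305)/0.27 = 2.51/0.27 = 9.2962.

9.30 days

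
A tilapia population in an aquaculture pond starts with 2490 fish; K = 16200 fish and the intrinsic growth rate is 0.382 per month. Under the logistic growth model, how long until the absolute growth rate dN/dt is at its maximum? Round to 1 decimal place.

4.5 months

Logistic growth is fastest at N = K/2 = 8100.
A = (K − N₀)/N₀ = 5.506. Set K/(1 + A·e^(−rt)) = K/2 → A·e^(−rt) = 1.
e^(−0.382t) = 1/5.506 = 0.181619, so t = ln(5.506)/0.382 = 1.7058/0.382 = 4.4656.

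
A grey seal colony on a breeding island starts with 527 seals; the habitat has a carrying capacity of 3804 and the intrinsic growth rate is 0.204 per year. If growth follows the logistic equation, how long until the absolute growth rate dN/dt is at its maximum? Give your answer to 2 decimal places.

8.96 years

Logistic growth is fastest at N = K/2 = 1902.
A = (K − N₀)/N₀ = 6.2182. Set K/(1 + A·e^(−rt)) = K/2 → A·e^(−rt) = 1.
e^(−0.204t) = 1/6.2182 = 0.160818, so t = ln(6.2182)/0.204 = 1.8275/0.204 = 8.9583.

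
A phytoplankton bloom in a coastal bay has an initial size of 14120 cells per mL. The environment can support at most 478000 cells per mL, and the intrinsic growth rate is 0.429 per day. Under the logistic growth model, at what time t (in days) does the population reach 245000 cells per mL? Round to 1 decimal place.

A = (K − N₀)/N₀ = (478000 − 14120)/14120 = 32.853.
Solve 478000/(1 + 32.853·e^(−0.429t)) = 245000: 1 + 32.853·e^(−0.429t) = 1.951, so e^(−0.429t) = 0.028948.
−0.429·t = ln(0.028948) = -3.5423, so t = 3.5423/0.429 = 8.257.

8.3 days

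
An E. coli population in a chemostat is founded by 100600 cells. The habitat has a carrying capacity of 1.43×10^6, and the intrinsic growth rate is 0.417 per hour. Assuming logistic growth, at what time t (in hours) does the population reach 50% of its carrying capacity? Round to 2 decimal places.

A = (K − N₀)/N₀ = (1.43×10^6 − 100600)/100600 = 13.215.
Solve 1.43×10^6/(1 + 13.215·e^(−0.417t)) = 715000: 1 + 13.215·e^(−0.417t) = 2, so e^(−0.417t) = 0.0756732.
−0.417·t = ln(0.0756732) = -2.5813, so t = 2.5813/0.417 = 6.1902.

6.19 hours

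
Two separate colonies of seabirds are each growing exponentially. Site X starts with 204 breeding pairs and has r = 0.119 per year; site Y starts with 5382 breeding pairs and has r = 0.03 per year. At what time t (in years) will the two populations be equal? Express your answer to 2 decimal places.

Set 204·e^(0.119t) = 5382·e^(0.03t).
e^((0.119 − 0.03)t) = 5382/204 → e^(0.089·t) = 26.382.
0.089·t = ln(26.382) = 3.2727, so t = 3.2727/0.089 = 36.772.

36.77 years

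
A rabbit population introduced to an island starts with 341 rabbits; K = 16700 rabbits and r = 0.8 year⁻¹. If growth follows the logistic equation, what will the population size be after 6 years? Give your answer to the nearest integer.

11973 rabbits

A = (K − N₀)/N₀ = (16700 − 341)/341 = 47.974.
N(t) = K/(1 + A·e^(−rt)) = 16700/(1 + 47.974×e^(−0.8×6)).
e^(−4.8) = 0.0082297; denominator = 1 + 47.974×0.0082297 = 1.3948.
N = 16700/1.3948 = 11973.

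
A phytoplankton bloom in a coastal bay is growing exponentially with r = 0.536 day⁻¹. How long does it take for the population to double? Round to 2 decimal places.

1.29 days

Doubling time t_d = ln(2)/r = 0.6931/0.536 = 1.2932.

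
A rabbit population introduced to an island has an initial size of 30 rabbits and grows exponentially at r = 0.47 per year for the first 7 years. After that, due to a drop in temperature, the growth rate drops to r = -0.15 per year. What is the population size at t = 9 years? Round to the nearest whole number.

Phase 1: N(7) = 30·e^(0.47×7) = 30·e^3.29 = 805.286.
Phase 2 runs for 9 − 7 = 2 years at r = -0.15.
N(9) = 805.286·e^(-0.15×2) = 805.286·e^-0.3 = 596.57.

597 rabbits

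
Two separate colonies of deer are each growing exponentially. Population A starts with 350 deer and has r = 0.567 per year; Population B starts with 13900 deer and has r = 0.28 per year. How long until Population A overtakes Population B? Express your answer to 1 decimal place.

12.8 years

Set 350·e^(0.567t) = 13900·e^(0.28t).
e^((0.567 − 0.28)t) = 13900/350 → e^(0.287·t) = 39.714.
0.287·t = ln(39.714) = 3.6817, so t = 3.6817/0.287 = 12.828.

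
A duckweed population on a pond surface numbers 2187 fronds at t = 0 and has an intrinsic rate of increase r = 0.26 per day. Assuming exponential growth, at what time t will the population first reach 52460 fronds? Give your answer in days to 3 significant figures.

Set N₀·e^(rt) = 52460: e^(0.26·t) = 52460/2187 = 23.987.
0.26·t = ln(23.987) = 3.1775, so t = 3.1775/0.26 = 12.221.

12.2 days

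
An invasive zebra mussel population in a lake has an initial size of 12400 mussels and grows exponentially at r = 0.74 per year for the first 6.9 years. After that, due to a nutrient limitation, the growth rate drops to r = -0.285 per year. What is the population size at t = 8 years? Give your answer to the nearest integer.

Phase 1: N(6.9) = 12400·e^(0.74×6.9) = 12400·e^5.106 = 2.046112×10^6.
Phase 2 runs for 8 − 6.9 = 1.1 years at r = -0.285.
N(8) = 2.046112×10^6·e^(-0.285×1.1) = 2.046112×10^6·e^-0.3135 = 1.495471×10^6.

1495471 mussels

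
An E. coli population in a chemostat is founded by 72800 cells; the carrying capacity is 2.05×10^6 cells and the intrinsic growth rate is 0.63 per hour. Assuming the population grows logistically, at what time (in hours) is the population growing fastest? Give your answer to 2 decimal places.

Logistic growth is fastest at N = K/2 = 1.025×10^6.
A = (K − N₀)/N₀ = 27.159. Set K/(1 + A·e^(−rt)) = K/2 → A·e^(−rt) = 1.
e^(−0.63t) = 1/27.159 = 0.0368197, so t = ln(27.159)/0.63 = 3.3017/0.63 = 5.2408.

5.24 hours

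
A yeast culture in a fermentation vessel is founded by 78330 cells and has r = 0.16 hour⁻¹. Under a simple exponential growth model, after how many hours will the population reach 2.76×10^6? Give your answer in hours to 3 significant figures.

22.3 hours

Set N₀·e^(rt) = 2.76×10^6: e^(0.16·t) = 2.76×10^6/78330 = 35.236.
0.16·t = ln(35.236) = 3.5621, so t = 3.5621/0.16 = 22.263.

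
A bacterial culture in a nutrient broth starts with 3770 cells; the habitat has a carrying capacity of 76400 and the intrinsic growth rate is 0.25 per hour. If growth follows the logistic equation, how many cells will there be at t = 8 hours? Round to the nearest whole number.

21179 cells

A = (K − N₀)/N₀ = (76400 − 3770)/3770 = 19.265.
N(t) = K/(1 + A·e^(−rt)) = 76400/(1 + 19.265×e^(−0.25×8)).
e^(−2) = 0.13534; denominator = 1 + 19.265×0.13534 = 3.6073.
N = 76400/3.6073 = 21179.5.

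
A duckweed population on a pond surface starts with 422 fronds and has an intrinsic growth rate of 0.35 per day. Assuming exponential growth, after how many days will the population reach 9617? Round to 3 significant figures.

Set N₀·e^(rt) = 9617: e^(0.35·t) = 9617/422 = 22.789.
0.35·t = ln(22.789) = 3.1263, so t = 3.1263/0.35 = 8.9322.

8.93 days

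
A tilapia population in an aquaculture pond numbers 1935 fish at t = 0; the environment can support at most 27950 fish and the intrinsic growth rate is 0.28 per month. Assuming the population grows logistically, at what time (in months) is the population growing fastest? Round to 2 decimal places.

9.28 months

Logistic growth is fastest at N = K/2 = 13975.
A = (K − N₀)/N₀ = 13.444. Set K/(1 + A·e^(−rt)) = K/2 → A·e^(−rt) = 1.
e^(−0.28t) = 1/13.444 = 0.0743802, so t = ln(13.444)/0.28 = 2.5986/0.28 = 9.2806.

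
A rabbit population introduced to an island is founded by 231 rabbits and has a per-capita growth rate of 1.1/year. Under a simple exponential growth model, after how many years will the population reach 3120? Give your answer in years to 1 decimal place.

2.4 years

Set N₀·e^(rt) = 3120: e^(1.1·t) = 3120/231 = 13.506.
1.1·t = ln(13.506) = 2.6032, so t = 2.6032/1.1 = 2.3665.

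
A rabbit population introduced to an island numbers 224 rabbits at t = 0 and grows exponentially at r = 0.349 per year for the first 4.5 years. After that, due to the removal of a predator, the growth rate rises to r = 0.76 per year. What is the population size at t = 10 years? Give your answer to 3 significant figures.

70400 rabbits

Phase 1: N(4.5) = 224·e^(0.349×4.5) = 224·e^1.571 = 1077.23.
Phase 2 runs for 10 − 4.5 = 5.5 years at r = 0.76.
N(10) = 1077.23·e^(0.76×5.5) = 1077.23·e^4.18 = 70413.9.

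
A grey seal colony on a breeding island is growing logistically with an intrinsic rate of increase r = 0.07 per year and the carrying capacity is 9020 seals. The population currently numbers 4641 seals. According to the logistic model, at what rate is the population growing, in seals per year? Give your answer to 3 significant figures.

158 seals per year

dN/dt = rN(1 − N/K) = 0.07 × 4641 × (1 − 4641/9020).
1 − 4641/9020 = 0.48548; dN/dt = 0.07 × 4641 × 0.48548 = 157.72.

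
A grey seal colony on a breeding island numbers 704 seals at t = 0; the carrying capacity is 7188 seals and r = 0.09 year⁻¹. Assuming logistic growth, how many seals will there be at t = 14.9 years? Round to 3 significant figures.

A = (K − N₀)/N₀ = (7188 − 704)/704 = 9.2102.
N(t) = K/(1 + A·e^(−rt)) = 7188/(1 + 9.2102×e^(−0.09×14.9)).
e^(−1.341) = 0.26158; denominator = 1 + 9.2102×0.26158 = 3.4092.
N = 7188/3.4092 = 2108.38.

2110 seals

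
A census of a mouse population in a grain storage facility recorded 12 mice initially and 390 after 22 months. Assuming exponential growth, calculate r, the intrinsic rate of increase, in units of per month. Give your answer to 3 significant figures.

0.158 per month

From N(t) = N₀·e^(rt): e^(r·22) = 390/12 = 32.5.
r·22 = ln(32.5) = 3.4812, so r = 3.4812/22 = 0.15824.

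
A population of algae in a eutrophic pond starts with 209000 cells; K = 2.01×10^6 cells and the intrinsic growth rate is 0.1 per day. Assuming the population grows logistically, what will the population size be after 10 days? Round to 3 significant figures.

482000 cells

A = (K − N₀)/N₀ = (2.01×10^6 − 209000)/209000 = 8.6172.
N(t) = K/(1 + A·e^(−rt)) = 2.01×10^6/(1 + 8.6172×e^(−0.1×10)).
e^(−1) = 0.36788; denominator = 1 + 8.6172×0.36788 = 4.1701.
N = 2.01×10^6/4.1701 = 482003.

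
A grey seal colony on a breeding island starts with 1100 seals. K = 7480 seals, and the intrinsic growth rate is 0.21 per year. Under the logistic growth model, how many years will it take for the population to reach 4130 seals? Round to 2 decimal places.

9.37 years

A = (K − N₀)/N₀ = (7480 − 1100)/1100 = 5.8.
Solve 7480/(1 + 5.8·e^(−0.21t)) = 4130: 1 + 5.8·e^(−0.21t) = 1.8111, so e^(−0.21t) = 0.139851.
−0.21·t = ln(0.139851) = -1.9672, so t = 1.9672/0.21 = 9.3675.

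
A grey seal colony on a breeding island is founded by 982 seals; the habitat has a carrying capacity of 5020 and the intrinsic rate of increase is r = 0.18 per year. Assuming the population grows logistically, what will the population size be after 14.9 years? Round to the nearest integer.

A = (K − N₀)/N₀ = (5020 − 982)/982 = 4.112.
N(t) = K/(1 + A·e^(−rt)) = 5020/(1 + 4.112×e^(−0.18×14.9)).
e^(−2.682) = 0.068426; denominator = 1 + 4.112×0.068426 = 1.2814.
N = 5020/1.2814 = 3917.68.

3918 seals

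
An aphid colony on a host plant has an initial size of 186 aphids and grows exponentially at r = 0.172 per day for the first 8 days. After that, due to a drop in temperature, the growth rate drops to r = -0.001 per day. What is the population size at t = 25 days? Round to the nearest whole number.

724 aphids

Phase 1: N(8) = 186·e^(0.172×8) = 186·e^1.376 = 736.38.
Phase 2 runs for 25 − 8 = 17 days at r = -0.001.
N(25) = 736.38·e^(-0.001×17) = 736.38·e^-0.017 = 723.968.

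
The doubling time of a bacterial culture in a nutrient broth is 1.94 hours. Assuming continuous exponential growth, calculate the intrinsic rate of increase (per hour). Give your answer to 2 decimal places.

r = ln(2)/t_d = 0.6931/1.94 = 0.35729.

0.36 per hour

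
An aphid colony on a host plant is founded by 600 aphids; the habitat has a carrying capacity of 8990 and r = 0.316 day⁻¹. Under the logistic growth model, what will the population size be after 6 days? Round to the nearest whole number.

2900 aphids

A = (K − N₀)/N₀ = (8990 − 600)/600 = 13.983.
N(t) = K/(1 + A·e^(−rt)) = 8990/(1 + 13.983×e^(−0.316×6)).
e^(−1.896) = 0.15017; denominator = 1 + 13.983×0.15017 = 3.0999.
N = 8990/3.0999 = 2900.14.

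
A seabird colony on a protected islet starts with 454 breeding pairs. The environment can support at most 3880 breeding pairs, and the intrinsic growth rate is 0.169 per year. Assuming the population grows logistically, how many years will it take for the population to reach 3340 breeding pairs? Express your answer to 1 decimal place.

A = (K − N₀)/N₀ = (3880 − 454)/454 = 7.5463.
Solve 3880/(1 + 7.5463·e^(−0.169t)) = 3340: 1 + 7.5463·e^(−0.169t) = 1.1617, so e^(−0.169t) = 0.0214248.
−0.169·t = ln(0.0214248) = -3.8432, so t = 3.8432/0.169 = 22.741.

22.7 years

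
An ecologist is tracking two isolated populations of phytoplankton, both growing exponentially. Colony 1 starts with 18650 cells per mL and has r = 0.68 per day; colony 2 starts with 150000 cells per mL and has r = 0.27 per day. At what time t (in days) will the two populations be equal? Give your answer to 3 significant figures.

Set 18650·e^(0.68t) = 150000·e^(0.27t).
e^((0.68 − 0.27)t) = 150000/18650 → e^(0.41·t) = 8.0429.
0.41·t = ln(8.0429) = 2.0848, so t = 2.0848/0.41 = 5.0849.

5.08 days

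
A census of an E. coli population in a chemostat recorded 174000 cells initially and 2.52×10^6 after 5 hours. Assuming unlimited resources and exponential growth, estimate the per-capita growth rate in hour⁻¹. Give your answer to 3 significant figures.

From N(t) = N₀·e^(rt): e^(r·5) = 2.52×10^6/174000 = 14.483.
r·5 = ln(14.483) = 2.673, so r = 2.673/5 = 0.53459.

0.535 per hour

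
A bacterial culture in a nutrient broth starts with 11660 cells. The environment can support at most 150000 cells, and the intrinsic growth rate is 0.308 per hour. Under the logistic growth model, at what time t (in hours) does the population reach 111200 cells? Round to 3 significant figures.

A = (K − N₀)/N₀ = (150000 − 11660)/11660 = 11.864.
Solve 150000/(1 + 11.864·e^(−0.308t)) = 111200: 1 + 11.864·e^(−0.308t) = 1.3489, so e^(−0.308t) = 0.0294088.
−0.308·t = ln(0.0294088) = -3.5265, so t = 3.5265/0.308 = 11.45.

11.4 hours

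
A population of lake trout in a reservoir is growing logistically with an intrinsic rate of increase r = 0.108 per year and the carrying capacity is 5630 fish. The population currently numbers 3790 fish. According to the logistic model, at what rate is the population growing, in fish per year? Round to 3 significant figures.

134 fish per year

dN/dt = rN(1 − N/K) = 0.108 × 3790 × (1 − 3790/5630).
1 − 3790/5630 = 0.32682; dN/dt = 0.108 × 3790 × 0.32682 = 133.77.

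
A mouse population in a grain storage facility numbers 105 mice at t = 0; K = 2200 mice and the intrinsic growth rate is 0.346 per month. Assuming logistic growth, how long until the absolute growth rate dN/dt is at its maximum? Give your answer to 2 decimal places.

Logistic growth is fastest at N = K/2 = 1100.
A = (K − N₀)/N₀ = 19.952. Set K/(1 + A·e^(−rt)) = K/2 → A·e^(−rt) = 1.
e^(−0.346t) = 1/19.952 = 0.0501193, so t = ln(19.952)/0.346 = 2.9933/0.346 = 8.6513.

8.65 months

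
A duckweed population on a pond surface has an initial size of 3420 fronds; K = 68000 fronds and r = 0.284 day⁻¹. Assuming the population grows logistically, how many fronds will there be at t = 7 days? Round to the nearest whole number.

A = (K − N₀)/N₀ = (68000 − 3420)/3420 = 18.883.
N(t) = K/(1 + A·e^(−rt)) = 68000/(1 + 18.883×e^(−0.284×7)).
e^(−1.988) = 0.13697; denominator = 1 + 18.883×0.13697 = 3.5864.
N = 68000/3.5864 = 18960.6.

18961 fronds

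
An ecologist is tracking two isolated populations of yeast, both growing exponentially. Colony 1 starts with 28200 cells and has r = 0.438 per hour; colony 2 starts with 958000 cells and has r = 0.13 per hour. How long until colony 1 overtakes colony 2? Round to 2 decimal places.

Set 28200·e^(0.438t) = 958000·e^(0.13t).
e^((0.438 − 0.13)t) = 958000/28200 → e^(0.308·t) = 33.972.
0.308·t = ln(33.972) = 3.5255, so t = 3.5255/0.308 = 11.447.

11.45 hours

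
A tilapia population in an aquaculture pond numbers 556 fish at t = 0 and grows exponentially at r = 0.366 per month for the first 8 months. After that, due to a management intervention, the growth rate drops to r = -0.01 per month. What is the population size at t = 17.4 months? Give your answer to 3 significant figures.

Phase 1: N(8) = 556·e^(0.366×8) = 556·e^2.928 = 10391.8.
Phase 2 runs for 17.4 − 8 = 9.4 months at r = -0.01.
N(17.4) = 10391.8·e^(-0.01×9.4) = 10391.8·e^-0.094 = 9459.44.

9460 fish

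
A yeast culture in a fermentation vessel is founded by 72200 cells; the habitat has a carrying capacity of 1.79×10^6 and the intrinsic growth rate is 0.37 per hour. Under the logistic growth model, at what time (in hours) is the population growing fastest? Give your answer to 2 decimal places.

8.57 hours

Logistic growth is fastest at N = K/2 = 895000.
A = (K − N₀)/N₀ = 23.792. Set K/(1 + A·e^(−rt)) = K/2 → A·e^(−rt) = 1.
e^(−0.37t) = 1/23.792 = 0.0420305, so t = ln(23.792)/0.37 = 3.1694/0.37 = 8.5658.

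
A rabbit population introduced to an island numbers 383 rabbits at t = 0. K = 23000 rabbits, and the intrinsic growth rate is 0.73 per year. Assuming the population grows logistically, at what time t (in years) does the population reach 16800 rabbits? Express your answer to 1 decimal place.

A = (K − N₀)/N₀ = (23000 − 383)/383 = 59.052.
Solve 23000/(1 + 59.052·e^(−0.73t)) = 16800: 1 + 59.052·e^(−0.73t) = 1.369, so e^(−0.73t) = 0.00624951.
−0.73·t = ln(0.00624951) = -5.0753, so t = 5.0753/0.73 = 6.9524.

7.0 years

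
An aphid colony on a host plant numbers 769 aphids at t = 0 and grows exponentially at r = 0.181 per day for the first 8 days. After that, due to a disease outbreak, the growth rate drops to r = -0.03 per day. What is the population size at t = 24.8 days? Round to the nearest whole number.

Phase 1: N(8) = 769·e^(0.181×8) = 769·e^1.448 = 3271.78.
Phase 2 runs for 24.8 − 8 = 16.8 days at r = -0.03.
N(24.8) = 3271.78·e^(-0.03×16.8) = 3271.78·e^-0.504 = 1976.52.

1977 aphids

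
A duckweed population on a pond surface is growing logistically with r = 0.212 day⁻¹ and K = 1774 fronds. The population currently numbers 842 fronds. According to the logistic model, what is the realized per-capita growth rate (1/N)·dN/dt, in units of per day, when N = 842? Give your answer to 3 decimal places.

0.111 per day

(1/N)·dN/dt = r(1 − N/K) = 0.212 × (1 − 842/1774).
= 0.212 × 0.52537 = 0.11138.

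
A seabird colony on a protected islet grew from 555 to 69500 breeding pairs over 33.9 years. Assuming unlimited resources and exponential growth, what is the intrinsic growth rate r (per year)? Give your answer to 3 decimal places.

From N(t) = N₀·e^(rt): e^(r·33.9) = 69500/555 = 125.23.
r·33.9 = ln(125.23) = 4.8301, so r = 4.8301/33.9 = 0.14248.

0.142 per year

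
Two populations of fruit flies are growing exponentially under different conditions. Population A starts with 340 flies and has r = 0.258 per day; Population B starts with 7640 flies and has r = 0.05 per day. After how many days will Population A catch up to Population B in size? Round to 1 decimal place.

Set 340·e^(0.258t) = 7640·e^(0.05t).
e^((0.258 − 0.05)t) = 7640/340 → e^(0.208·t) = 22.471.
0.208·t = ln(22.471) = 3.1122, so t = 3.1122/0.208 = 14.963.

15.0 days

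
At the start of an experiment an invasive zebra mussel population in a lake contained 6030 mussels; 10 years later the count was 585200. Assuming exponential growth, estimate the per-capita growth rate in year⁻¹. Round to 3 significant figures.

0.458 per year

From N(t) = N₀·e^(rt): e^(r·10) = 585200/6030 = 97.048.
r·10 = ln(97.048) = 4.5752, so r = 4.5752/10 = 0.45752.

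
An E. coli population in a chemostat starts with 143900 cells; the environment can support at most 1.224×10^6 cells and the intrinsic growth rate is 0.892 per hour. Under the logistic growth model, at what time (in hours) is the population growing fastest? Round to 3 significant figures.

2.26 hours

Logistic growth is fastest at N = K/2 = 612000.
A = (K − N₀)/N₀ = 7.5059. Set K/(1 + A·e^(−rt)) = K/2 → A·e^(−rt) = 1.
e^(−0.892t) = 1/7.5059 = 0.133228, so t = ln(7.5059)/0.892 = 2.0157/0.892 = 2.2597.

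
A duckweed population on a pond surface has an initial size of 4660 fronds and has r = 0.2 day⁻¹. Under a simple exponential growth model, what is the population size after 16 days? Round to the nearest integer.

N(t) = N₀·e^(rt) = 4660 × e^(0.2×16) = 4660 × e^3.2.
e^3.2 ≈ 24.533, so N ≈ 4660 × 24.533 = 114322.

114322 fronds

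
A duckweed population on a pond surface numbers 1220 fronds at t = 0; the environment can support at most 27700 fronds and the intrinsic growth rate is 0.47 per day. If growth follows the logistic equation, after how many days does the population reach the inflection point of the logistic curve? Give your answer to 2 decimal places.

6.55 days

Logistic growth is fastest at N = K/2 = 13850.
A = (K − N₀)/N₀ = 21.705. Set K/(1 + A·e^(−rt)) = K/2 → A·e^(−rt) = 1.
e^(−0.47t) = 1/21.705 = 0.0460725, so t = ln(21.705)/0.47 = 3.0775/0.47 = 6.548.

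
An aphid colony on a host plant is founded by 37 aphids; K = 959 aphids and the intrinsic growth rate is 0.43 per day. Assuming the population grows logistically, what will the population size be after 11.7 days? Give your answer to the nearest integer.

825 aphids

A = (K − N₀)/N₀ = (959 − 37)/37 = 24.919.
N(t) = K/(1 + A·e^(−rt)) = 959/(1 + 24.919×e^(−0.43×11.7)).
e^(−5.031) = 0.0065323; denominator = 1 + 24.919×0.0065323 = 1.1628.
N = 959/1.1628 = 824.75.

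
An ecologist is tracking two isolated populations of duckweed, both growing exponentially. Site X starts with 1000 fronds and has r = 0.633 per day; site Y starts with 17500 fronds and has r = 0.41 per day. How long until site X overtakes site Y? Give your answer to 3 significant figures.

Set 1000·e^(0.633t) = 17500·e^(0.41t).
e^((0.633 − 0.41)t) = 17500/1000 → e^(0.223·t) = 17.5.
0.223·t = ln(17.5) = 2.8622, so t = 2.8622/0.223 = 12.835.

12.8 days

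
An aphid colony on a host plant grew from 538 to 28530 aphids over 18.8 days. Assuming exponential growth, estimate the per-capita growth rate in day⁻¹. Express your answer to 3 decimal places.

From N(t) = N₀·e^(rt): e^(r·18.8) = 28530/538 = 53.03.
r·18.8 = ln(53.03) = 3.9709, so r = 3.9709/18.8 = 0.21122.

0.211 per day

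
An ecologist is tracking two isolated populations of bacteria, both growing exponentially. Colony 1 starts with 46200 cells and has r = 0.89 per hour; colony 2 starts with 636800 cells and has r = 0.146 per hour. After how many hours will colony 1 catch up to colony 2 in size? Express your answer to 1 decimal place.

Set 46200·e^(0.89t) = 636800·e^(0.146t).
e^((0.89 − 0.146)t) = 636800/46200 → e^(0.744·t) = 13.784.
0.744·t = ln(13.784) = 2.6235, so t = 2.6235/0.744 = 3.5262.

3.5 hours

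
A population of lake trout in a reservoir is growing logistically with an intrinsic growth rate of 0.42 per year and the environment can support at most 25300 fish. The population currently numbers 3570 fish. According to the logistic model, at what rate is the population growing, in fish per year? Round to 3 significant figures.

1290 fish per year

dN/dt = rN(1 − N/K) = 0.42 × 3570 × (1 − 3570/25300).
1 − 3570/25300 = 0.85889; dN/dt = 0.42 × 3570 × 0.85889 = 1287.8.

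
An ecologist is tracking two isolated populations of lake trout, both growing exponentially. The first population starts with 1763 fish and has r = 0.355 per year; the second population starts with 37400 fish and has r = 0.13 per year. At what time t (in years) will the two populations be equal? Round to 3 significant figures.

Set 1763·e^(0.355t) = 37400·e^(0.13t).
e^((0.355 − 0.13)t) = 37400/1763 → e^(0.225·t) = 21.214.
0.225·t = ln(21.214) = 3.0547, so t = 3.0547/0.225 = 13.576.

13.6 years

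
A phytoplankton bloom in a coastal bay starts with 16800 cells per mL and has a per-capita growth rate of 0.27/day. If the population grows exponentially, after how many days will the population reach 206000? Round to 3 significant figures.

Set N₀·e^(rt) = 206000: e^(0.27·t) = 206000/16800 = 12.262.
0.27·t = ln(12.262) = 2.5065, so t = 2.5065/0.27 = 9.2833.

9.28 days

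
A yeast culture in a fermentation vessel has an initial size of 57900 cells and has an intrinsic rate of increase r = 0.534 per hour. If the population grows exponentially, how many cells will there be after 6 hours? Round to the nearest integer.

N(t) = N₀·e^(rt) = 57900 × e^(0.534×6) = 57900 × e^3.204.
e^3.204 ≈ 24.631, so N ≈ 57900 × 24.631 = 1.426127×10^6.

1426127 cells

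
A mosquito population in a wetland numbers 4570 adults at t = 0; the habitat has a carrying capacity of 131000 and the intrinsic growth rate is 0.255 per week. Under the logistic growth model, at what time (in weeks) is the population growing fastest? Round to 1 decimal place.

13.0 weeks

Logistic growth is fastest at N = K/2 = 65500.
A = (K − N₀)/N₀ = 27.665. Set K/(1 + A·e^(−rt)) = K/2 → A·e^(−rt) = 1.
e^(−0.255t) = 1/27.665 = 0.0361465, so t = ln(27.665)/0.255 = 3.3202/0.255 = 13.02.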